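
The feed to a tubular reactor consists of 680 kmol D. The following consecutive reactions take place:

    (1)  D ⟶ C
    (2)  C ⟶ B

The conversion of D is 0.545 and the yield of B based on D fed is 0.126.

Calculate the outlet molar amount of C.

Conversion of D: D consumed = 1ξ₁ = 0.545 × 680 → ξ₁ = 370.6 kmol.
Yield of B: 1ξ₂ / 680 = 0.126 → ξ₂ = 85.68 kmol.
Outlet amounts (n = n₀ + Σ ν·ξ):
  D: 680 − 1(370.6) = 309.4
  C: 0 + 1(370.6) − 1(85.68) = 284.9
  B: 0 + 1(85.68) = 85.68

285 kmol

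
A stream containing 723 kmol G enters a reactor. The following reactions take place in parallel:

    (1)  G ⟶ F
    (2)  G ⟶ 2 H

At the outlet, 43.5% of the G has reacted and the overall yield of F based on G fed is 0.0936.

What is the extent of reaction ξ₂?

ξ₂ = 247 kmol

Yield of F: 1ξ₁ / 723 = 0.0936 → ξ₁ = 67.67 kmol.
Conversion of G: 1ξ₁ + 1ξ₂ = 0.435 × 723 = 314.5 → ξ₂ = 246.8 kmol.
Outlet amounts (n = n₀ + Σ ν·ξ):
  G: 723 − 1(67.67) − 1(246.8) = 408.5
  F: 0 + 1(67.67) = 67.67
  H: 0 + 2(246.8) = 493.7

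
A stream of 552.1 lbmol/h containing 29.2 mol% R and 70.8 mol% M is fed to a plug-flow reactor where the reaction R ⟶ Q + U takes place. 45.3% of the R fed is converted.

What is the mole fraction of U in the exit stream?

R reacted = 0.453 × 161.2 = 73.03 lbmol/h; ν_R = −1, so ξ = 73.03/1 = 73.03 lbmol/h.
Outlet amounts (n = n₀ + ν ξ):
  R: 161.2 − 1(73.03) = 88.18
  Q: 0 + 1(73.03) = 73.03
  U: 0 + 1(73.03) = 73.03
  M: 390.9 (inert)
Total out = 625.1 lbmol/h; y_U = 73.03 / 625.1 = 0.1168.

0.117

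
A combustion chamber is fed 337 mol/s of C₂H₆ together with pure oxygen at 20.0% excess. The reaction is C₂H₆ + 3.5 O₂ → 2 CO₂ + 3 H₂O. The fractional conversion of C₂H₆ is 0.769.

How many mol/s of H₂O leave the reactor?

777 mol/s

Stoichiometric O₂ = 3.5 × 337 = 1180 mol/s; O₂ fed = 1180 × 1.200 = 1415 mol/s.
Fuel reacted = 0.769 × 337 → ξ = 259.2 mol/s.
Outlet (n = n₀ + ν ξ):
  C₂H₆: 337 − 1(259.2) = 77.85
  O₂: 1415 − 3.5(259.2) = 508.4
  CO₂: 0 + 2(259.2) = 518.3
  H₂O: 0 + 3(259.2) = 777.5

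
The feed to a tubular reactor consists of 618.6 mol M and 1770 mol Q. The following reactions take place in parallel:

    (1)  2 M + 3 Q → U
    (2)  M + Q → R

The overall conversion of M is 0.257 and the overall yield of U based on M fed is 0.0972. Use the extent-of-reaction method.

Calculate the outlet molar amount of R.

Yield of U: 1ξ₁ / 618.6 = 0.0972 → ξ₁ = 60.13 mol.
Conversion of M: 2ξ₁ + 1ξ₂ = 0.257 × 618.6 = 159 → ξ₂ = 38.72 mol.
Outlet amounts (n = n₀ + Σ ν·ξ):
  M: 618.6 − 2(60.13) − 1(38.72) = 459.6
  Q: 1770 − 3(60.13) − 1(38.72) = 1551
  U: 0 + 1(60.13) = 60.13
  R: 0 + 1(38.72) = 38.72

38.7 mol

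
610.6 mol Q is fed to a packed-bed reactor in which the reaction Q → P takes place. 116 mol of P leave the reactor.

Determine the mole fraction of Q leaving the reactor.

0.81

For P: n = n₀ + 1ξ → 116 = 0 + 1ξ, giving ξ = 116 mol.
Outlet amounts (n = n₀ + ν ξ):
  Q: 610.6 − 1(116) = 494.6
  P: 0 + 1(116) = 116
Total out = 610.6 mol; y_Q = 494.6 / 610.6 = 0.81.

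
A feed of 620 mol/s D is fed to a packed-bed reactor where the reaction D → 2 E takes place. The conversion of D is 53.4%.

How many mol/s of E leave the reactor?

D reacted = 0.534 × 620 = 331.1 mol/s; ν_D = −1, so ξ = 331.1/1 = 331.1 mol/s.
Outlet amounts (n = n₀ + ν ξ):
  D: 620 − 1(331.1) = 288.9
  E: 0 + 2(331.1) = 662.2

662 mol/s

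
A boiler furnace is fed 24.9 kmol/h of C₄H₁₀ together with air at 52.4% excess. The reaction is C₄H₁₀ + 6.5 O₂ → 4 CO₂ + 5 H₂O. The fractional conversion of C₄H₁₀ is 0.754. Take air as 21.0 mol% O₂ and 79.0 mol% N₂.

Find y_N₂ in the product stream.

0.756

Stoichiometric O₂ = 6.5 × 24.9 = 161.8 kmol/h; O₂ fed = 161.8 × 1.524 = 246.7 kmol/h.
N₂ fed = 246.7 × 79/21 = 927.9 kmol/h.
Fuel reacted = 0.754 × 24.9 → ξ = 18.77 kmol/h.
Outlet (n = n₀ + ν ξ):
  C₄H₁₀: 24.9 − 1(18.77) = 6.125
  O₂: 246.7 − 6.5(18.77) = 124.6
  N₂: 927.9 (inert)
  CO₂: 0 + 4(18.77) = 75.1
  H₂O: 0 + 5(18.77) = 93.87
Total out = 1228 kmol/h; y_N₂ = 927.9 / 1228 = 0.7559.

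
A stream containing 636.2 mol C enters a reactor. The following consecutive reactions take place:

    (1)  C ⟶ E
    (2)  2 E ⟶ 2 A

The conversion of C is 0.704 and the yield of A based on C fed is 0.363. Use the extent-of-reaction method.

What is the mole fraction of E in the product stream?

Conversion of C: C consumed = 1ξ₁ = 0.704 × 636.2 → ξ₁ = 447.9 mol.
Yield of A: 2ξ₂ / 636.2 = 0.363 → ξ₂ = 115.5 mol.
Outlet amounts (n = n₀ + Σ ν·ξ):
  C: 636.2 − 1(447.9) = 188.3
  E: 0 + 1(447.9) − 2(115.5) = 216.9
  A: 0 + 2(115.5) = 230.9
Total out = 636.2 mol; y_E = 216.9 / 636.2 = 0.341.

0.341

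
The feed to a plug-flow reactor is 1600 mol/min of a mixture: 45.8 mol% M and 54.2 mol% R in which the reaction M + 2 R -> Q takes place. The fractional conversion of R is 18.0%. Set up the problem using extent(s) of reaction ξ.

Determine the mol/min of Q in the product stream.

78 mol/min

R reacted = 0.18 × 867.2 = 156.1 mol/min; ν_R = −2, so ξ = 156.1/2 = 78.05 mol/min.
Outlet amounts (n = n₀ + ν ξ):
  M: 732.8 − 1(78.05) = 654.8
  R: 867.2 − 2(78.05) = 711.1
  Q: 0 + 1(78.05) = 78.05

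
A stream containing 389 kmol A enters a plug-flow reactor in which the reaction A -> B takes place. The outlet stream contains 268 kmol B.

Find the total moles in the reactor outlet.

389 kmol

For B: n = n₀ + 1ξ → 268 = 0 + 1ξ, giving ξ = 268 kmol.
Outlet amounts (n = n₀ + ν ξ):
  A: 389 − 1(268) = 121
  B: 0 + 1(268) = 268
Total out = 121 + 268 = 389 kmol.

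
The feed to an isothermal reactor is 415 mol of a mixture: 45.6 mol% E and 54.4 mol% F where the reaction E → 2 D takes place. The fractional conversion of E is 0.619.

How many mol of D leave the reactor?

234 mol

E reacted = 0.619 × 189.2 = 117.1 mol; ν_E = −1, so ξ = 117.1/1 = 117.1 mol.
Outlet amounts (n = n₀ + ν ξ):
  E: 189.2 − 1(117.1) = 72.1
  D: 0 + 2(117.1) = 234.3
  F: 225.8 (inert)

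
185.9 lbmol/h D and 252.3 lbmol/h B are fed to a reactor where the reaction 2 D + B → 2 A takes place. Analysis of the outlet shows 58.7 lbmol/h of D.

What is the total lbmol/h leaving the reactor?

For D: n = n₀ − 2ξ → 58.7 = 185.9 − 2ξ, giving ξ = 63.6 lbmol/h.
Outlet amounts (n = n₀ + ν ξ):
  D: 185.9 − 2(63.6) = 58.7
  B: 252.3 − 1(63.6) = 188.7
  A: 0 + 2(63.6) = 127.2
Total out = 58.7 + 188.7 + 127.2 = 374.6 lbmol/h.

375 lbmol/h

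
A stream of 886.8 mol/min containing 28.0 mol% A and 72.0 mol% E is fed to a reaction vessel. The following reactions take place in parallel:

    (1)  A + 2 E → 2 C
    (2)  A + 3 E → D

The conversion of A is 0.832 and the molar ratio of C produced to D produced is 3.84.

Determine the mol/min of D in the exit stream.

Conversion of A: A consumed = 0.832 × 248.3 = 206.6 mol/min = 1ξ₁ + 1ξ₂.
Selectivity: 2ξ₁ / (1ξ₂) = 3.84 → ξ₁ = 1.92 ξ₂.
Substitute: (1·1.92 + 1) ξ₂ = 206.6 → ξ₂ = 70.75 mol/min, ξ₁ = 135.8 mol/min.
Outlet amounts (n = n₀ + Σ ν·ξ):
  A: 248.3 − 1(135.8) − 1(70.75) = 41.72
  E: 638.5 − 2(135.8) − 3(70.75) = 154.6
  C: 0 + 2(135.8) = 271.7
  D: 0 + 1(70.75) = 70.75

70.7 mol/min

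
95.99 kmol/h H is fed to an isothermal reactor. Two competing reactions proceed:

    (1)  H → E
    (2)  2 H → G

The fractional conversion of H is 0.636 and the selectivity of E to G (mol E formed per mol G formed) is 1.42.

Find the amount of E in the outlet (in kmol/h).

Conversion of H: H consumed = 0.636 × 95.99 = 61.05 kmol/h = 1ξ₁ + 2ξ₂.
Selectivity: 1ξ₁ / (1ξ₂) = 1.42 → ξ₁ = 1.42 ξ₂.
Substitute: (1·1.42 + 2) ξ₂ = 61.05 → ξ₂ = 17.85 kmol/h, ξ₁ = 25.35 kmol/h.
Outlet amounts (n = n₀ + Σ ν·ξ):
  H: 95.99 − 1(25.35) − 2(17.85) = 34.94
  E: 0 + 1(25.35) = 25.35
  G: 0 + 1(17.85) = 17.85

25.3 kmol/h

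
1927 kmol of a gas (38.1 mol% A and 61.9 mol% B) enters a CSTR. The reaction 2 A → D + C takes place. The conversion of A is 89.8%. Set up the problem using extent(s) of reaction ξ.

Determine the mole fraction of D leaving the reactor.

A reacted = 0.898 × 734.2 = 659.3 kmol; ν_A = −2, so ξ = 659.3/2 = 329.6 kmol.
Outlet amounts (n = n₀ + ν ξ):
  A: 734.2 − 2(329.6) = 74.89
  D: 0 + 1(329.6) = 329.6
  C: 0 + 1(329.6) = 329.6
  B: 1193 (inert)
Total out = 1927 kmol; y_D = 329.6 / 1927 = 0.1711.

0.171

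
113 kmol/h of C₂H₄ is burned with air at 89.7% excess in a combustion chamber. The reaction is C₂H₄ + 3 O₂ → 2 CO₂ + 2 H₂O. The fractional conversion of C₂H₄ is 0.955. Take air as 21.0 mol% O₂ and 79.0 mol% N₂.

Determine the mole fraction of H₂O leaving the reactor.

0.068

Stoichiometric O₂ = 3 × 113 = 339 kmol/h; O₂ fed = 339 × 1.897 = 643.1 kmol/h.
N₂ fed = 643.1 × 79/21 = 2419 kmol/h.
Fuel reacted = 0.955 × 113 → ξ = 107.9 kmol/h.
Outlet (n = n₀ + ν ξ):
  C₂H₄: 113 − 1(107.9) = 5.085
  O₂: 643.1 − 3(107.9) = 319.3
  N₂: 2419 (inert)
  CO₂: 0 + 2(107.9) = 215.8
  H₂O: 0 + 2(107.9) = 215.8
Total out = 3175 kmol/h; y_H₂O = 215.8 / 3175 = 0.06797.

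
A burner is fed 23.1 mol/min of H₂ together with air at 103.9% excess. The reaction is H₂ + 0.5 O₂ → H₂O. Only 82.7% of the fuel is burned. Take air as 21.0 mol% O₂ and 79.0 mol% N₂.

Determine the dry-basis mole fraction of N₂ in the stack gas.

0.831

Stoichiometric O₂ = 0.5 × 23.1 = 11.55 mol/min; O₂ fed = 11.55 × 2.039 = 23.55 mol/min.
N₂ fed = 23.55 × 79/21 = 88.59 mol/min.
Fuel reacted = 0.827 × 23.1 → ξ = 19.1 mol/min.
Outlet (n = n₀ + ν ξ):
  H₂: 23.1 − 1(19.1) = 3.996
  O₂: 23.55 − 0.5(19.1) = 14
  N₂: 88.59 (inert)
  H₂O: 0 + 1(19.1) = 19.1
Dry total = 106.6 mol/min; y_N₂ (dry) = 88.59 / 106.6 = 0.8312.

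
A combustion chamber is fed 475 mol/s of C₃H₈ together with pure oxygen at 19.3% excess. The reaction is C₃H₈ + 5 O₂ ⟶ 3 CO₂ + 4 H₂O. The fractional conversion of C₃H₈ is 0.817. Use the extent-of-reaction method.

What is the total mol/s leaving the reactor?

Stoichiometric O₂ = 5 × 475 = 2375 mol/s; O₂ fed = 2375 × 1.193 = 2833 mol/s.
Fuel reacted = 0.817 × 475 → ξ = 388.1 mol/s.
Outlet (n = n₀ + ν ξ):
  C₃H₈: 475 − 1(388.1) = 86.93
  O₂: 2833 − 5(388.1) = 893
  CO₂: 0 + 3(388.1) = 1164
  H₂O: 0 + 4(388.1) = 1552
Total out = 86.93 + 893 + 1164 + 1552 = 3696 mol/s.

3700 mol/s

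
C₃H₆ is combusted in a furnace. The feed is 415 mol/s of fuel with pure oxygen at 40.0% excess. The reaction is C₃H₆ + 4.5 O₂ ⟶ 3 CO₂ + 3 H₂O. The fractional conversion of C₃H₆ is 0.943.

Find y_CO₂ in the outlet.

0.364

Stoichiometric O₂ = 4.5 × 415 = 1868 mol/s; O₂ fed = 1868 × 1.400 = 2614 mol/s.
Fuel reacted = 0.943 × 415 → ξ = 391.3 mol/s.
Outlet (n = n₀ + ν ξ):
  C₃H₆: 415 − 1(391.3) = 23.66
  O₂: 2614 − 4.5(391.3) = 853.4
  CO₂: 0 + 3(391.3) = 1174
  H₂O: 0 + 3(391.3) = 1174
Total out = 3225 mol/s; y_CO₂ = 1174 / 3225 = 0.364.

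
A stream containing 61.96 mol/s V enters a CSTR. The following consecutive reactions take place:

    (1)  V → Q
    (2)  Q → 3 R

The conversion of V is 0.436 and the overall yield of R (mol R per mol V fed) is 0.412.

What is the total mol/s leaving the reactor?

79 mol/s

Conversion of V: V consumed = 1ξ₁ = 0.436 × 61.96 → ξ₁ = 27.01 mol/s.
Yield of R: 3ξ₂ / 61.96 = 0.412 → ξ₂ = 8.509 mol/s.
Outlet amounts (n = n₀ + Σ ν·ξ):
  V: 61.96 − 1(27.01) = 34.95
  Q: 0 + 1(27.01) − 1(8.509) = 18.51
  R: 0 + 3(8.509) = 25.53
Total out = 34.95 + 18.51 + 25.53 = 78.98 mol/s.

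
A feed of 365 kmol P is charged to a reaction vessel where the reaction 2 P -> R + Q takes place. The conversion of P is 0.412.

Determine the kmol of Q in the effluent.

P reacted = 0.412 × 365 = 150.4 kmol; ν_P = −2, so ξ = 150.4/2 = 75.19 kmol.
Outlet amounts (n = n₀ + ν ξ):
  P: 365 − 2(75.19) = 214.6
  R: 0 + 1(75.19) = 75.19
  Q: 0 + 1(75.19) = 75.19

75.2 kmol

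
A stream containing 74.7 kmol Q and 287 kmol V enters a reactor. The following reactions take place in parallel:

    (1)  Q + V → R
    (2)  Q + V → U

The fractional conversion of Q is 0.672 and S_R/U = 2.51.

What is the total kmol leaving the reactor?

Conversion of Q: Q consumed = 0.672 × 74.7 = 50.2 kmol = 1ξ₁ + 1ξ₂.
Selectivity: 1ξ₁ / (1ξ₂) = 2.51 → ξ₁ = 2.51 ξ₂.
Substitute: (1·2.51 + 1) ξ₂ = 50.2 → ξ₂ = 14.3 kmol, ξ₁ = 35.9 kmol.
Outlet amounts (n = n₀ + Σ ν·ξ):
  Q: 74.7 − 1(35.9) − 1(14.3) = 24.5
  V: 287 − 1(35.9) − 1(14.3) = 236.8
  R: 0 + 1(35.9) = 35.9
  U: 0 + 1(14.3) = 14.3
Total out = 24.5 + 236.8 + 35.9 + 14.3 = 311.5 kmol.

312 kmol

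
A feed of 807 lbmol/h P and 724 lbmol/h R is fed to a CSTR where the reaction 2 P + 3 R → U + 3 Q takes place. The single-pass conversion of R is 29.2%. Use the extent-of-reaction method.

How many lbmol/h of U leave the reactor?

R reacted = 0.292 × 724 = 211.4 lbmol/h; ν_R = −3, so ξ = 211.4/3 = 70.47 lbmol/h.
Outlet amounts (n = n₀ + ν ξ):
  P: 807 − 2(70.47) = 666.1
  R: 724 − 3(70.47) = 512.6
  U: 0 + 1(70.47) = 70.47
  Q: 0 + 3(70.47) = 211.4

70.5 lbmol/h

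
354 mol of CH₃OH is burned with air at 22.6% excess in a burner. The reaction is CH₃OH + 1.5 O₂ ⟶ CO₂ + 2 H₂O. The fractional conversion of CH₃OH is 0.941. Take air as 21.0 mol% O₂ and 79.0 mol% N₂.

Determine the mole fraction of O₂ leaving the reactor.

0.0418

Stoichiometric O₂ = 1.5 × 354 = 531 mol; O₂ fed = 531 × 1.226 = 651 mol.
N₂ fed = 651 × 79/21 = 2449 mol.
Fuel reacted = 0.941 × 354 → ξ = 333.1 mol.
Outlet (n = n₀ + ν ξ):
  CH₃OH: 354 − 1(333.1) = 20.89
  O₂: 651 − 1.5(333.1) = 151.3
  N₂: 2449 (inert)
  CO₂: 0 + 1(333.1) = 333.1
  H₂O: 0 + 2(333.1) = 666.2
Total out = 3621 mol; y_O₂ = 151.3 / 3621 = 0.0418.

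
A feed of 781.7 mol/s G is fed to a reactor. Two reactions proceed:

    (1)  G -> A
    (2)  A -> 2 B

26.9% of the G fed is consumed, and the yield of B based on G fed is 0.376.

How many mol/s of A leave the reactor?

Conversion of G: G consumed = 1ξ₁ = 0.269 × 781.7 → ξ₁ = 210.3 mol/s.
Yield of B: 2ξ₂ / 781.7 = 0.376 → ξ₂ = 147 mol/s.
Outlet amounts (n = n₀ + Σ ν·ξ):
  G: 781.7 − 1(210.3) = 571.4
  A: 0 + 1(210.3) − 1(147) = 63.32
  B: 0 + 2(147) = 293.9

63.3 mol/s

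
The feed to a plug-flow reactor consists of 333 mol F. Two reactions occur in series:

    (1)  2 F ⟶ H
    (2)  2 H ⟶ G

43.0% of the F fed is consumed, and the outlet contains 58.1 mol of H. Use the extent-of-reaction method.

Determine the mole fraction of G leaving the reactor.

0.0265

Conversion of F: F consumed = 2ξ₁ = 0.43 × 333 → ξ₁ = 71.59 mol.
H balance: n_H = 0 + 1ξ₁ − 2ξ₂ = 58.1 → ξ₂ = (1·71.59 − 58.1)/2 = 6.747 mol.
Outlet amounts (n = n₀ + Σ ν·ξ):
  F: 333 − 2(71.59) = 189.8
  H: 0 + 1(71.59) − 2(6.747) = 58.1
  G: 0 + 1(6.747) = 6.747
Total out = 254.7 mol; y_G = 6.747 / 254.7 = 0.0265.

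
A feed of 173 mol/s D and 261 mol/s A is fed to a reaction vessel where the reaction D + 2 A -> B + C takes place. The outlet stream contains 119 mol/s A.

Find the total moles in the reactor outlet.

For A: n = n₀ − 2ξ → 119 = 261 − 2ξ, giving ξ = 71 mol/s.
Outlet amounts (n = n₀ + ν ξ):
  D: 173 − 1(71) = 102
  A: 261 − 2(71) = 119
  B: 0 + 1(71) = 71
  C: 0 + 1(71) = 71
Total out = 102 + 119 + 71 + 71 = 363 mol/s.

363 mol/s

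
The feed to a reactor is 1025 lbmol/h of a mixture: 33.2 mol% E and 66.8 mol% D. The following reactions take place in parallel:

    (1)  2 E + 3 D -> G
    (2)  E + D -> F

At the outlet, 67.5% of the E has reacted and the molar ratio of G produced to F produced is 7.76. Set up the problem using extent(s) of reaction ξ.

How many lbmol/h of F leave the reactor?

13.9 lbmol/h

Conversion of E: E consumed = 0.675 × 340.3 = 229.7 lbmol/h = 2ξ₁ + 1ξ₂.
Selectivity: 1ξ₁ / (1ξ₂) = 7.76 → ξ₁ = 7.76 ξ₂.
Substitute: (2·7.76 + 1) ξ₂ = 229.7 → ξ₂ = 13.9 lbmol/h, ξ₁ = 107.9 lbmol/h.
Outlet amounts (n = n₀ + Σ ν·ξ):
  E: 340.3 − 2(107.9) − 1(13.9) = 110.6
  D: 684.7 − 3(107.9) − 1(13.9) = 347.1
  G: 0 + 1(107.9) = 107.9
  F: 0 + 1(13.9) = 13.9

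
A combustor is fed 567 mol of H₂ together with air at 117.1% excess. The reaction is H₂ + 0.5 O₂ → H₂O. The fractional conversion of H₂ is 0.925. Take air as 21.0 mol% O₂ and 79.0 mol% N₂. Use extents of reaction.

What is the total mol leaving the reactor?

3240 mol

Stoichiometric O₂ = 0.5 × 567 = 283.5 mol; O₂ fed = 283.5 × 2.171 = 615.5 mol.
N₂ fed = 615.5 × 79/21 = 2315 mol.
Fuel reacted = 0.925 × 567 → ξ = 524.5 mol.
Outlet (n = n₀ + ν ξ):
  H₂: 567 − 1(524.5) = 42.52
  O₂: 615.5 − 0.5(524.5) = 353.2
  N₂: 2315 (inert)
  H₂O: 0 + 1(524.5) = 524.5
Total out = 42.52 + 353.2 + 2315 + 524.5 = 3236 mol.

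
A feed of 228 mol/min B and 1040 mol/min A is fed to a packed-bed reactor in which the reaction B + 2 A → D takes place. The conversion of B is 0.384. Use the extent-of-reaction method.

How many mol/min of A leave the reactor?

865 mol/min

B reacted = 0.384 × 228 = 87.55 mol/min; ν_B = −1, so ξ = 87.55/1 = 87.55 mol/min.
Outlet amounts (n = n₀ + ν ξ):
  B: 228 − 1(87.55) = 140.4
  A: 1040 − 2(87.55) = 864.9
  D: 0 + 1(87.55) = 87.55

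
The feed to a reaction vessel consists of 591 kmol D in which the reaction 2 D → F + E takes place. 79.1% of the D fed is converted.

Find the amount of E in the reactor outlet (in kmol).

234 kmol

D reacted = 0.791 × 591 = 467.5 kmol; ν_D = −2, so ξ = 467.5/2 = 233.7 kmol.
Outlet amounts (n = n₀ + ν ξ):
  D: 591 − 2(233.7) = 123.5
  F: 0 + 1(233.7) = 233.7
  E: 0 + 1(233.7) = 233.7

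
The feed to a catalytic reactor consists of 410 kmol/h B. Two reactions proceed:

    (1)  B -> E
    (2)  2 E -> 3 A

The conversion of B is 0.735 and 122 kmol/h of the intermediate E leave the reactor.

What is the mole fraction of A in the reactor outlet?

Conversion of B: B consumed = 1ξ₁ = 0.735 × 410 → ξ₁ = 301.4 kmol/h.
E balance: n_E = 0 + 1ξ₁ − 2ξ₂ = 122 → ξ₂ = (1·301.4 − 122)/2 = 89.68 kmol/h.
Outlet amounts (n = n₀ + Σ ν·ξ):
  B: 410 − 1(301.4) = 108.6
  E: 0 + 1(301.4) − 2(89.68) = 122
  A: 0 + 3(89.68) = 269
Total out = 499.7 kmol/h; y_A = 269 / 499.7 = 0.5384.

0.538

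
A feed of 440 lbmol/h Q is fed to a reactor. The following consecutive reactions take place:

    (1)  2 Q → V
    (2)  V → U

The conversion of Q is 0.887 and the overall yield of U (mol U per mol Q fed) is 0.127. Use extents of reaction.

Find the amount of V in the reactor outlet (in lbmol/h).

Conversion of Q: Q consumed = 2ξ₁ = 0.887 × 440 → ξ₁ = 195.1 lbmol/h.
Yield of U: 1ξ₂ / 440 = 0.127 → ξ₂ = 55.88 lbmol/h.
Outlet amounts (n = n₀ + Σ ν·ξ):
  Q: 440 − 2(195.1) = 49.72
  V: 0 + 1(195.1) − 1(55.88) = 139.3
  U: 0 + 1(55.88) = 55.88

139 lbmol/h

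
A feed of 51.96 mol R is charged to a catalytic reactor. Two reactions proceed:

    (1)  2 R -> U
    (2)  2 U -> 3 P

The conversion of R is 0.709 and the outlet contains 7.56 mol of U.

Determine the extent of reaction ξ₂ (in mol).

Conversion of R: R consumed = 2ξ₁ = 0.709 × 51.96 → ξ₁ = 18.42 mol.
U balance: n_U = 0 + 1ξ₁ − 2ξ₂ = 7.56 → ξ₂ = (1·18.42 − 7.56)/2 = 5.43 mol.
Outlet amounts (n = n₀ + Σ ν·ξ):
  R: 51.96 − 2(18.42) = 15.12
  U: 0 + 1(18.42) − 2(5.43) = 7.56
  P: 0 + 3(5.43) = 16.29

ξ₂ = 5.43 mol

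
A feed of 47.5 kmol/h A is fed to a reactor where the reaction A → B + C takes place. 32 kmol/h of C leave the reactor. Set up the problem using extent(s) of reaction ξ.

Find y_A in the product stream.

For C: n = n₀ + 1ξ → 32 = 0 + 1ξ, giving ξ = 32 kmol/h.
Outlet amounts (n = n₀ + ν ξ):
  A: 47.5 − 1(32) = 15.5
  B: 0 + 1(32) = 32
  C: 0 + 1(32) = 32
Total out = 79.5 kmol/h; y_A = 15.5 / 79.5 = 0.195.

0.195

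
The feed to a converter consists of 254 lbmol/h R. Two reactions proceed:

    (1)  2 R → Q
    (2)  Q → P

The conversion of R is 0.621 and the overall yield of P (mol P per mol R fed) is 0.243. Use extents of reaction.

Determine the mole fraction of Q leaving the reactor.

0.0979

Conversion of R: R consumed = 2ξ₁ = 0.621 × 254 → ξ₁ = 78.87 lbmol/h.
Yield of P: 1ξ₂ / 254 = 0.243 → ξ₂ = 61.72 lbmol/h.
Outlet amounts (n = n₀ + Σ ν·ξ):
  R: 254 − 2(78.87) = 96.27
  Q: 0 + 1(78.87) − 1(61.72) = 17.15
  P: 0 + 1(61.72) = 61.72
Total out = 175.1 lbmol/h; y_Q = 17.15 / 175.1 = 0.0979.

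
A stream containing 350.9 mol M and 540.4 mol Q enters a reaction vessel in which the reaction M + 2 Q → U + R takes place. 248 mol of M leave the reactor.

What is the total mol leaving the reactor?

For M: n = n₀ − 1ξ → 248 = 350.9 − 1ξ, giving ξ = 102.9 mol.
Outlet amounts (n = n₀ + ν ξ):
  M: 350.9 − 1(102.9) = 248
  Q: 540.4 − 2(102.9) = 334.6
  U: 0 + 1(102.9) = 102.9
  R: 0 + 1(102.9) = 102.9
Total out = 248 + 334.6 + 102.9 + 102.9 = 788.4 mol.

788 mol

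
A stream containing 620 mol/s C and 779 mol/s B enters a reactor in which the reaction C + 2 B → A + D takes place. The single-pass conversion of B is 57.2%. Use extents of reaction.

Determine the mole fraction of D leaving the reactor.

B reacted = 0.572 × 779 = 445.6 mol/s; ν_B = −2, so ξ = 445.6/2 = 222.8 mol/s.
Outlet amounts (n = n₀ + ν ξ):
  C: 620 − 1(222.8) = 397.2
  B: 779 − 2(222.8) = 333.4
  A: 0 + 1(222.8) = 222.8
  D: 0 + 1(222.8) = 222.8
Total out = 1176 mol/s; y_D = 222.8 / 1176 = 0.1894.

0.189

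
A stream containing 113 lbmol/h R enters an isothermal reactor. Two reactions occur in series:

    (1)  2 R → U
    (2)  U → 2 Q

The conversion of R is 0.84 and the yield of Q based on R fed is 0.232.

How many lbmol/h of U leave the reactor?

Conversion of R: R consumed = 2ξ₁ = 0.84 × 113 → ξ₁ = 47.46 lbmol/h.
Yield of Q: 2ξ₂ / 113 = 0.232 → ξ₂ = 13.11 lbmol/h.
Outlet amounts (n = n₀ + Σ ν·ξ):
  R: 113 − 2(47.46) = 18.08
  U: 0 + 1(47.46) − 1(13.11) = 34.35
  Q: 0 + 2(13.11) = 26.22

34.4 lbmol/h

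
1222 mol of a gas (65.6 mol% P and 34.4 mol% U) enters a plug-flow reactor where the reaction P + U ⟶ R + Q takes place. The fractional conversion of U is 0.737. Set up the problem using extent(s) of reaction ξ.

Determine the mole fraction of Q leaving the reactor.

0.254

U reacted = 0.737 × 420.4 = 309.8 mol; ν_U = −1, so ξ = 309.8/1 = 309.8 mol.
Outlet amounts (n = n₀ + ν ξ):
  P: 801.6 − 1(309.8) = 491.8
  U: 420.4 − 1(309.8) = 110.6
  R: 0 + 1(309.8) = 309.8
  Q: 0 + 1(309.8) = 309.8
Total out = 1222 mol; y_Q = 309.8 / 1222 = 0.2535.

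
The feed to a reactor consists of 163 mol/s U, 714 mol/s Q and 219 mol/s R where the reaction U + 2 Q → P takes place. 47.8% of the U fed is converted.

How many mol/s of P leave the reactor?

77.9 mol/s

U reacted = 0.478 × 163 = 77.91 mol/s; ν_U = −1, so ξ = 77.91/1 = 77.91 mol/s.
Outlet amounts (n = n₀ + ν ξ):
  U: 163 − 1(77.91) = 85.09
  Q: 714 − 2(77.91) = 558.2
  P: 0 + 1(77.91) = 77.91
  R: 219 (inert)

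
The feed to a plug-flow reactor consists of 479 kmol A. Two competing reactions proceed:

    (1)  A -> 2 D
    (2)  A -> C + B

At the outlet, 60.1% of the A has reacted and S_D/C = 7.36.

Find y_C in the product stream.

Conversion of A: A consumed = 0.601 × 479 = 287.9 kmol = 1ξ₁ + 1ξ₂.
Selectivity: 2ξ₁ / (1ξ₂) = 7.36 → ξ₁ = 3.68 ξ₂.
Substitute: (1·3.68 + 1) ξ₂ = 287.9 → ξ₂ = 61.51 kmol, ξ₁ = 226.4 kmol.
Outlet amounts (n = n₀ + Σ ν·ξ):
  A: 479 − 1(226.4) − 1(61.51) = 191.1
  D: 0 + 2(226.4) = 452.7
  C: 0 + 1(61.51) = 61.51
  B: 0 + 1(61.51) = 61.51
Total out = 766.9 kmol; y_C = 61.51 / 766.9 = 0.08021.

0.0802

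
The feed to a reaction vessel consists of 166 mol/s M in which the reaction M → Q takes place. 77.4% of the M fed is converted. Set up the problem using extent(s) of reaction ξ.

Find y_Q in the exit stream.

M reacted = 0.774 × 166 = 128.5 mol/s; ν_M = −1, so ξ = 128.5/1 = 128.5 mol/s.
Outlet amounts (n = n₀ + ν ξ):
  M: 166 − 1(128.5) = 37.52
  Q: 0 + 1(128.5) = 128.5
Total out = 166 mol/s; y_Q = 128.5 / 166 = 0.774.

0.774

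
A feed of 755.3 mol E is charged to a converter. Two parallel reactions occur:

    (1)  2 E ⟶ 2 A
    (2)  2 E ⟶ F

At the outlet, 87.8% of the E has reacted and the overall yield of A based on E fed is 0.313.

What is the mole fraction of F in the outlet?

0.394

Yield of A: 2ξ₁ / 755.3 = 0.313 → ξ₁ = 118.2 mol.
Conversion of E: 2ξ₁ + 2ξ₂ = 0.878 × 755.3 = 663.2 → ξ₂ = 213.4 mol.
Outlet amounts (n = n₀ + Σ ν·ξ):
  E: 755.3 − 2(118.2) − 2(213.4) = 92.15
  A: 0 + 2(118.2) = 236.4
  F: 0 + 1(213.4) = 213.4
Total out = 541.9 mol; y_F = 213.4 / 541.9 = 0.3937.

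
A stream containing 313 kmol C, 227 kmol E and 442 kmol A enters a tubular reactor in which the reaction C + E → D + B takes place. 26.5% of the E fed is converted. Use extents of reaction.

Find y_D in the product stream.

E reacted = 0.265 × 227 = 60.16 kmol; ν_E = −1, so ξ = 60.16/1 = 60.16 kmol.
Outlet amounts (n = n₀ + ν ξ):
  C: 313 − 1(60.16) = 252.8
  E: 227 − 1(60.16) = 166.8
  D: 0 + 1(60.16) = 60.16
  B: 0 + 1(60.16) = 60.16
  A: 442 (inert)
Total out = 982 kmol; y_D = 60.16 / 982 = 0.06126.

0.0613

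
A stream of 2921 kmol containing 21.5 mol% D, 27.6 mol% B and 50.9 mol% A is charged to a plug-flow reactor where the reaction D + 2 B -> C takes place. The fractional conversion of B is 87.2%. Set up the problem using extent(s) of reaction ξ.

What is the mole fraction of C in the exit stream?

0.158

B reacted = 0.872 × 806.2 = 703 kmol; ν_B = −2, so ξ = 703/2 = 351.5 kmol.
Outlet amounts (n = n₀ + ν ξ):
  D: 628 − 1(351.5) = 276.5
  B: 806.2 − 2(351.5) = 103.2
  C: 0 + 1(351.5) = 351.5
  A: 1487 (inert)
Total out = 2218 kmol; y_C = 351.5 / 2218 = 0.1585.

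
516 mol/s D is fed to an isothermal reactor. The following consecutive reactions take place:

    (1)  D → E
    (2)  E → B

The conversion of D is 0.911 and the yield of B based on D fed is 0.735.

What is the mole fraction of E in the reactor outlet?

0.176

Conversion of D: D consumed = 1ξ₁ = 0.911 × 516 → ξ₁ = 470.1 mol/s.
Yield of B: 1ξ₂ / 516 = 0.735 → ξ₂ = 379.3 mol/s.
Outlet amounts (n = n₀ + Σ ν·ξ):
  D: 516 − 1(470.1) = 45.92
  E: 0 + 1(470.1) − 1(379.3) = 90.82
  B: 0 + 1(379.3) = 379.3
Total out = 516 mol/s; y_E = 90.82 / 516 = 0.176.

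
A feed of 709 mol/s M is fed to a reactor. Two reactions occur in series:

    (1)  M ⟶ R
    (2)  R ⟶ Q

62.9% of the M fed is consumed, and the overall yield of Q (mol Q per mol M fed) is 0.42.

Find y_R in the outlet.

0.209

Conversion of M: M consumed = 1ξ₁ = 0.629 × 709 → ξ₁ = 446 mol/s.
Yield of Q: 1ξ₂ / 709 = 0.42 → ξ₂ = 297.8 mol/s.
Outlet amounts (n = n₀ + Σ ν·ξ):
  M: 709 − 1(446) = 263
  R: 0 + 1(446) − 1(297.8) = 148.2
  Q: 0 + 1(297.8) = 297.8
Total out = 709 mol/s; y_R = 148.2 / 709 = 0.209.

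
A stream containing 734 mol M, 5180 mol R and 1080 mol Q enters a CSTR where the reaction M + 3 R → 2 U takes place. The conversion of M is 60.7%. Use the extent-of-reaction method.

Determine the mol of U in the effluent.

M reacted = 0.607 × 734 = 445.5 mol; ν_M = −1, so ξ = 445.5/1 = 445.5 mol.
Outlet amounts (n = n₀ + ν ξ):
  M: 734 − 1(445.5) = 288.5
  R: 5180 − 3(445.5) = 3843
  U: 0 + 2(445.5) = 891.1
  Q: 1080 (inert)

891 mol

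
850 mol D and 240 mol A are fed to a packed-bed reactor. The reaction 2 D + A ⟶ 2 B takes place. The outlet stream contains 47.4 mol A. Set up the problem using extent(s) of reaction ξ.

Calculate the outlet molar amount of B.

385 mol

For A: n = n₀ − 1ξ → 47.4 = 240 − 1ξ, giving ξ = 192.6 mol.
Outlet amounts (n = n₀ + ν ξ):
  D: 850 − 2(192.6) = 464.8
  A: 240 − 1(192.6) = 47.4
  B: 0 + 2(192.6) = 385.2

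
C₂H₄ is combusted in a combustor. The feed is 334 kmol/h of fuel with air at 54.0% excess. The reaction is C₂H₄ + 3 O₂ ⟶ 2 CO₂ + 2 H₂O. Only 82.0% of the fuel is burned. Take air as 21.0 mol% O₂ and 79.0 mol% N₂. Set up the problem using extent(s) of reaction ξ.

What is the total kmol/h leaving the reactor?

7680 kmol/h

Stoichiometric O₂ = 3 × 334 = 1002 kmol/h; O₂ fed = 1002 × 1.540 = 1543 kmol/h.
N₂ fed = 1543 × 79/21 = 5805 kmol/h.
Fuel reacted = 0.82 × 334 → ξ = 273.9 kmol/h.
Outlet (n = n₀ + ν ξ):
  C₂H₄: 334 − 1(273.9) = 60.12
  O₂: 1543 − 3(273.9) = 721.4
  N₂: 5805 (inert)
  CO₂: 0 + 2(273.9) = 547.8
  H₂O: 0 + 2(273.9) = 547.8
Total out = 60.12 + 721.4 + 5805 + 547.8 + 547.8 = 7682 kmol/h.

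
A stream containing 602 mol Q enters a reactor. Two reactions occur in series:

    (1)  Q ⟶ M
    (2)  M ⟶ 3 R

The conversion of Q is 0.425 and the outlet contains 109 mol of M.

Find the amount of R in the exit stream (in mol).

441 mol

Conversion of Q: Q consumed = 1ξ₁ = 0.425 × 602 → ξ₁ = 255.8 mol.
M balance: n_M = 0 + 1ξ₁ − 1ξ₂ = 109 → ξ₂ = (1·255.8 − 109)/1 = 146.8 mol.
Outlet amounts (n = n₀ + Σ ν·ξ):
  Q: 602 − 1(255.8) = 346.1
  M: 0 + 1(255.8) − 1(146.8) = 109
  R: 0 + 3(146.8) = 440.5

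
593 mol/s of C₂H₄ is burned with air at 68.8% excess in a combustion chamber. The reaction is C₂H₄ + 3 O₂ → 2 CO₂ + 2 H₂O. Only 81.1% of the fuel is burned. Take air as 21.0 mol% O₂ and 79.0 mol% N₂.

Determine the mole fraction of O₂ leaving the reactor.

0.105

Stoichiometric O₂ = 3 × 593 = 1779 mol/s; O₂ fed = 1779 × 1.688 = 3003 mol/s.
N₂ fed = 3003 × 79/21 = 11300 mol/s.
Fuel reacted = 0.811 × 593 → ξ = 480.9 mol/s.
Outlet (n = n₀ + ν ξ):
  C₂H₄: 593 − 1(480.9) = 112.1
  O₂: 3003 − 3(480.9) = 1560
  N₂: 11300 (inert)
  CO₂: 0 + 2(480.9) = 961.8
  H₂O: 0 + 2(480.9) = 961.8
Total out = 14890 mol/s; y_O₂ = 1560 / 14890 = 0.1048.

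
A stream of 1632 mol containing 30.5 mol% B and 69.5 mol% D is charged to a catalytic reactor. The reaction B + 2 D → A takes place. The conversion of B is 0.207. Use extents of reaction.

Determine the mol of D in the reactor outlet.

B reacted = 0.207 × 497.8 = 103 mol; ν_B = −1, so ξ = 103/1 = 103 mol.
Outlet amounts (n = n₀ + ν ξ):
  B: 497.8 − 1(103) = 394.7
  D: 1134 − 2(103) = 928.2
  A: 0 + 1(103) = 103

928 mol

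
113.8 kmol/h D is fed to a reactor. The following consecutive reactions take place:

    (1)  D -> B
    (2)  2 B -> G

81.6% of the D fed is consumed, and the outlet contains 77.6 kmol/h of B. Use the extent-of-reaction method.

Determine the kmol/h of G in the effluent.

7.63 kmol/h

Conversion of D: D consumed = 1ξ₁ = 0.816 × 113.8 → ξ₁ = 92.86 kmol/h.
B balance: n_B = 0 + 1ξ₁ − 2ξ₂ = 77.6 → ξ₂ = (1·92.86 − 77.6)/2 = 7.63 kmol/h.
Outlet amounts (n = n₀ + Σ ν·ξ):
  D: 113.8 − 1(92.86) = 20.94
  B: 0 + 1(92.86) − 2(7.63) = 77.6
  G: 0 + 1(7.63) = 7.63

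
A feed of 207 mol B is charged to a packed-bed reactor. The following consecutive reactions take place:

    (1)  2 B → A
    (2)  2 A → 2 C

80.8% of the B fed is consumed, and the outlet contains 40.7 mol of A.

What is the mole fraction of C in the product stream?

0.348

Conversion of B: B consumed = 2ξ₁ = 0.808 × 207 → ξ₁ = 83.63 mol.
A balance: n_A = 0 + 1ξ₁ − 2ξ₂ = 40.7 → ξ₂ = (1·83.63 − 40.7)/2 = 21.46 mol.
Outlet amounts (n = n₀ + Σ ν·ξ):
  B: 207 − 2(83.63) = 39.74
  A: 0 + 1(83.63) − 2(21.46) = 40.7
  C: 0 + 2(21.46) = 42.93
Total out = 123.4 mol; y_C = 42.93 / 123.4 = 0.348.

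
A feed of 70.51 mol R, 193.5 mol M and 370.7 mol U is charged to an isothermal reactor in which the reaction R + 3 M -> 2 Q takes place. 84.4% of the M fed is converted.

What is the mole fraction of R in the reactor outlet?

M reacted = 0.844 × 193.5 = 163.3 mol; ν_M = −3, so ξ = 163.3/3 = 54.44 mol.
Outlet amounts (n = n₀ + ν ξ):
  R: 70.51 − 1(54.44) = 16.07
  M: 193.5 − 3(54.44) = 30.19
  Q: 0 + 2(54.44) = 108.9
  U: 370.7 (inert)
Total out = 525.8 mol; y_R = 16.07 / 525.8 = 0.03056.

0.0306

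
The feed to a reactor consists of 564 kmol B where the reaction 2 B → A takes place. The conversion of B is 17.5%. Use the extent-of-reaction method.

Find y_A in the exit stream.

0.0959

B reacted = 0.175 × 564 = 98.7 kmol; ν_B = −2, so ξ = 98.7/2 = 49.35 kmol.
Outlet amounts (n = n₀ + ν ξ):
  B: 564 − 2(49.35) = 465.3
  A: 0 + 1(49.35) = 49.35
Total out = 514.6 kmol; y_A = 49.35 / 514.6 = 0.09589.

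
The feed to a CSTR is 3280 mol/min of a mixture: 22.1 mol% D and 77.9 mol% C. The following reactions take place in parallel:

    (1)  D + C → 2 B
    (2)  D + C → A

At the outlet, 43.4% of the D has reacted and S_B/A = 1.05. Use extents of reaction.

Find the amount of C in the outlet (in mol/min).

Conversion of D: D consumed = 0.434 × 724.9 = 314.6 mol/min = 1ξ₁ + 1ξ₂.
Selectivity: 2ξ₁ / (1ξ₂) = 1.05 → ξ₁ = 0.525 ξ₂.
Substitute: (1·0.525 + 1) ξ₂ = 314.6 → ξ₂ = 206.3 mol/min, ξ₁ = 108.3 mol/min.
Outlet amounts (n = n₀ + Σ ν·ξ):
  D: 724.9 − 1(108.3) − 1(206.3) = 410.3
  C: 2555 − 1(108.3) − 1(206.3) = 2241
  B: 0 + 2(108.3) = 216.6
  A: 0 + 1(206.3) = 206.3

2240 mol/min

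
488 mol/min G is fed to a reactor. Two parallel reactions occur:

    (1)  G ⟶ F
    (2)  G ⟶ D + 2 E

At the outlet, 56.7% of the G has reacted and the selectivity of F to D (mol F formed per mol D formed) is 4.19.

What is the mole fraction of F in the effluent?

0.376

Conversion of G: G consumed = 0.567 × 488 = 276.7 mol/min = 1ξ₁ + 1ξ₂.
Selectivity: 1ξ₁ / (1ξ₂) = 4.19 → ξ₁ = 4.19 ξ₂.
Substitute: (1·4.19 + 1) ξ₂ = 276.7 → ξ₂ = 53.31 mol/min, ξ₁ = 223.4 mol/min.
Outlet amounts (n = n₀ + Σ ν·ξ):
  G: 488 − 1(223.4) − 1(53.31) = 211.3
  F: 0 + 1(223.4) = 223.4
  D: 0 + 1(53.31) = 53.31
  E: 0 + 2(53.31) = 106.6
Total out = 594.6 mol/min; y_F = 223.4 / 594.6 = 0.3757.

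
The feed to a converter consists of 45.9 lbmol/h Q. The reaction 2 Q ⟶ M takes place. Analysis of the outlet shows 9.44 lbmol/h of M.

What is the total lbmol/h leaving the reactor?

For M: n = n₀ + 1ξ → 9.44 = 0 + 1ξ, giving ξ = 9.44 lbmol/h.
Outlet amounts (n = n₀ + ν ξ):
  Q: 45.9 − 2(9.44) = 27.02
  M: 0 + 1(9.44) = 9.44
Total out = 27.02 + 9.44 = 36.46 lbmol/h.

36.5 lbmol/h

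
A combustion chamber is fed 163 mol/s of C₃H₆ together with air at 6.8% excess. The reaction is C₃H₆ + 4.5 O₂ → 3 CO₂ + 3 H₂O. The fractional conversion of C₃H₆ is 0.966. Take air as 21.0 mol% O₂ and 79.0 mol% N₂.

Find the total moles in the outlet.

Stoichiometric O₂ = 4.5 × 163 = 733.5 mol/s; O₂ fed = 733.5 × 1.068 = 783.4 mol/s.
N₂ fed = 783.4 × 79/21 = 2947 mol/s.
Fuel reacted = 0.966 × 163 → ξ = 157.5 mol/s.
Outlet (n = n₀ + ν ξ):
  C₃H₆: 163 − 1(157.5) = 5.542
  O₂: 783.4 − 4.5(157.5) = 74.82
  N₂: 2947 (inert)
  CO₂: 0 + 3(157.5) = 472.4
  H₂O: 0 + 3(157.5) = 472.4
Total out = 5.542 + 74.82 + 2947 + 472.4 + 472.4 = 3972 mol/s.

3970 mol/s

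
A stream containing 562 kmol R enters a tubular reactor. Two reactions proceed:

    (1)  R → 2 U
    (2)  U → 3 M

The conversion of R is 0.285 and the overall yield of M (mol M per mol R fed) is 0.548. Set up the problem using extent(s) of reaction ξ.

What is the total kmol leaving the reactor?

Conversion of R: R consumed = 1ξ₁ = 0.285 × 562 → ξ₁ = 160.2 kmol.
Yield of M: 3ξ₂ / 562 = 0.548 → ξ₂ = 102.7 kmol.
Outlet amounts (n = n₀ + Σ ν·ξ):
  R: 562 − 1(160.2) = 401.8
  U: 0 + 2(160.2) − 1(102.7) = 217.7
  M: 0 + 3(102.7) = 308
Total out = 401.8 + 217.7 + 308 = 927.5 kmol.

927 kmol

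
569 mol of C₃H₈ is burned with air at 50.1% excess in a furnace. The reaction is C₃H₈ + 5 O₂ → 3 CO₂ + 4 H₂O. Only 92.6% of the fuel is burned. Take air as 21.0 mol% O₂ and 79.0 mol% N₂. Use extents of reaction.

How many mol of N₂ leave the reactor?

Stoichiometric O₂ = 5 × 569 = 2845 mol; O₂ fed = 2845 × 1.501 = 4270 mol.
N₂ fed = 4270 × 79/21 = 16060 mol.
Fuel reacted = 0.926 × 569 → ξ = 526.9 mol.
Outlet (n = n₀ + ν ξ):
  C₃H₈: 569 − 1(526.9) = 42.11
  O₂: 4270 − 5(526.9) = 1636
  N₂: 16060 (inert)
  CO₂: 0 + 3(526.9) = 1581
  H₂O: 0 + 4(526.9) = 2108

16100 mol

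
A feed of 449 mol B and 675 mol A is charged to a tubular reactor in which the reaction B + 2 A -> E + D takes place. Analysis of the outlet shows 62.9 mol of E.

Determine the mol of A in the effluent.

For E: n = n₀ + 1ξ → 62.9 = 0 + 1ξ, giving ξ = 62.9 mol.
Outlet amounts (n = n₀ + ν ξ):
  B: 449 − 1(62.9) = 386.1
  A: 675 − 2(62.9) = 549.2
  E: 0 + 1(62.9) = 62.9
  D: 0 + 1(62.9) = 62.9

549 mol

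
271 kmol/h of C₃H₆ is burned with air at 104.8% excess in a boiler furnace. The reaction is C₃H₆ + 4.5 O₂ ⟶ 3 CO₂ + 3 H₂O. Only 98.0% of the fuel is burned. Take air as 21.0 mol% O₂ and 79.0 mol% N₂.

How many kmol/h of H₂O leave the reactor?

797 kmol/h

Stoichiometric O₂ = 4.5 × 271 = 1220 kmol/h; O₂ fed = 1220 × 2.048 = 2498 kmol/h.
N₂ fed = 2498 × 79/21 = 9395 kmol/h.
Fuel reacted = 0.98 × 271 → ξ = 265.6 kmol/h.
Outlet (n = n₀ + ν ξ):
  C₃H₆: 271 − 1(265.6) = 5.42
  O₂: 2498 − 4.5(265.6) = 1302
  N₂: 9395 (inert)
  CO₂: 0 + 3(265.6) = 796.7
  H₂O: 0 + 3(265.6) = 796.7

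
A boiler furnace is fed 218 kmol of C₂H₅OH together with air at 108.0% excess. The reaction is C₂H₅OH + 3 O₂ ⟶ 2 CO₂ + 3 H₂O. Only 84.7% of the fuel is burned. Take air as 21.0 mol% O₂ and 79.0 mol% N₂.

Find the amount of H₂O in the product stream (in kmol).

Stoichiometric O₂ = 3 × 218 = 654 kmol; O₂ fed = 654 × 2.080 = 1360 kmol.
N₂ fed = 1360 × 79/21 = 5117 kmol.
Fuel reacted = 0.847 × 218 → ξ = 184.6 kmol.
Outlet (n = n₀ + ν ξ):
  C₂H₅OH: 218 − 1(184.6) = 33.35
  O₂: 1360 − 3(184.6) = 806.4
  N₂: 5117 (inert)
  CO₂: 0 + 2(184.6) = 369.3
  H₂O: 0 + 3(184.6) = 553.9

554 kmol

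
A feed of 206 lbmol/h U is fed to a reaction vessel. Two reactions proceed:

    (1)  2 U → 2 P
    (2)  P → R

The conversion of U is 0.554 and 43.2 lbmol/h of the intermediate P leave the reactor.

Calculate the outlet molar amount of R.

Conversion of U: U consumed = 2ξ₁ = 0.554 × 206 → ξ₁ = 57.06 lbmol/h.
P balance: n_P = 0 + 2ξ₁ − 1ξ₂ = 43.2 → ξ₂ = (2·57.06 − 43.2)/1 = 70.92 lbmol/h.
Outlet amounts (n = n₀ + Σ ν·ξ):
  U: 206 − 2(57.06) = 91.88
  P: 0 + 2(57.06) − 1(70.92) = 43.2
  R: 0 + 1(70.92) = 70.92

70.9 lbmol/h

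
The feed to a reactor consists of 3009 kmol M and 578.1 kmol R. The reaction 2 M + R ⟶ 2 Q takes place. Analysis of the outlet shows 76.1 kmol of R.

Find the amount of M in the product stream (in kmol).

2000 kmol

For R: n = n₀ − 1ξ → 76.1 = 578.1 − 1ξ, giving ξ = 502 kmol.
Outlet amounts (n = n₀ + ν ξ):
  M: 3009 − 2(502) = 2005
  R: 578.1 − 1(502) = 76.1
  Q: 0 + 2(502) = 1004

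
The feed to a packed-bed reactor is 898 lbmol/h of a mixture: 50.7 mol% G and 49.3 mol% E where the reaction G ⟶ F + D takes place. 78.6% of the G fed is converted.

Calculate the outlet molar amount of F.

G reacted = 0.786 × 455.3 = 357.9 lbmol/h; ν_G = −1, so ξ = 357.9/1 = 357.9 lbmol/h.
Outlet amounts (n = n₀ + ν ξ):
  G: 455.3 − 1(357.9) = 97.43
  F: 0 + 1(357.9) = 357.9
  D: 0 + 1(357.9) = 357.9
  E: 442.7 (inert)

358 lbmol/h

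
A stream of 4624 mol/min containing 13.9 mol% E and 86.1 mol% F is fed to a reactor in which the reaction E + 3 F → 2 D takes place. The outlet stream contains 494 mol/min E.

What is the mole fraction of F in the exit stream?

0.817

For E: n = n₀ − 1ξ → 494 = 642.7 − 1ξ, giving ξ = 148.7 mol/min.
Outlet amounts (n = n₀ + ν ξ):
  E: 642.7 − 1(148.7) = 494
  F: 3981 − 3(148.7) = 3535
  D: 0 + 2(148.7) = 297.5
Total out = 4327 mol/min; y_F = 3535 / 4327 = 0.8171.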